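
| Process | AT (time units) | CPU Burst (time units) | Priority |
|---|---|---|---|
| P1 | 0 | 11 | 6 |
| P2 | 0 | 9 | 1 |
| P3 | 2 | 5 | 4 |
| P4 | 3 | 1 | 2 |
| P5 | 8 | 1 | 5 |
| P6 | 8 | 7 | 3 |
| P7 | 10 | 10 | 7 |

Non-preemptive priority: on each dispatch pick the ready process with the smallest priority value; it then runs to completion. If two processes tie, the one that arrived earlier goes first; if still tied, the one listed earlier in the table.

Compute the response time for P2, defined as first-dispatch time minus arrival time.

0

Gantt: | P2 0-9 | P4 9-10 | P6 10-17 | P3 17-22 | P5 22-23 | P1 23-34 | P7 34-44 |
Completion: P1=34  P2=9  P3=22  P4=10  P5=23  P6=17  P7=44
Turnaround (C−A): P1=34  P2=9  P3=20  P4=7  P5=15  P6=9  P7=34
Response(P2) = first start − arrival = 0 − 0 = 0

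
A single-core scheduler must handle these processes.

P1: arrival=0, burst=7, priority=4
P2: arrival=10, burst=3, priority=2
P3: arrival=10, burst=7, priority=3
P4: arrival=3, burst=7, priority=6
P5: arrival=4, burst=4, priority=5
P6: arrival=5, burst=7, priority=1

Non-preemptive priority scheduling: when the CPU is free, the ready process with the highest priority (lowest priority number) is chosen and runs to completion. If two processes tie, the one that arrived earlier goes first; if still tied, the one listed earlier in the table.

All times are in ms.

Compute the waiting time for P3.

7

Schedule: | P1 0-7 | P6 7-14 | P2 14-17 | P3 17-24 | P5 24-28 | P4 28-35 |
Completion: P1=7  P2=17  P3=24  P4=35  P5=28  P6=14
Turnaround (C−A): P1=7  P2=7  P3=14  P4=32  P5=24  P6=9
Waiting(P3) = turnaround − burst = 14 − 7 = 7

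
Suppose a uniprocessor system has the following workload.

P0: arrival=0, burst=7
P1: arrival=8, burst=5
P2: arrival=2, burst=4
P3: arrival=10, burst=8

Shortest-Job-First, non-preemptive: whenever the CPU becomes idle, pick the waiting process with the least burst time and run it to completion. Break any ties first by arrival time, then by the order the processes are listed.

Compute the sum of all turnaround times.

38

Schedule: | P0 0-7 | P2 7-11 | P1 11-16 | P3 16-24 |
Completion: P0=7  P1=16  P2=11  P3=24
Turnaround (C−A): P0=7  P1=8  P2=9  P3=14
Turnaround = completion − arrival: P0=7, P1=8, P2=9, P3=14
Total turnaround = 7 + 8 + 9 + 14 = 38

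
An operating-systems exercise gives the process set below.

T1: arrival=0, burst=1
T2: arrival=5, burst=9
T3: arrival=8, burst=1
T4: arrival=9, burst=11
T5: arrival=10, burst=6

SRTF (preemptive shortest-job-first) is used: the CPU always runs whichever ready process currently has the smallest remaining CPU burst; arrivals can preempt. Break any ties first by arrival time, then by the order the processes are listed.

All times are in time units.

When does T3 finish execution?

9

Timeline: | T1 0-1 | idle 1-5 | T2 5-8 | T3 8-9 | T2 9-15 | T5 15-21 | T4 21-32 |
Completion: T1=1  T2=15  T3=9  T4=32  T5=21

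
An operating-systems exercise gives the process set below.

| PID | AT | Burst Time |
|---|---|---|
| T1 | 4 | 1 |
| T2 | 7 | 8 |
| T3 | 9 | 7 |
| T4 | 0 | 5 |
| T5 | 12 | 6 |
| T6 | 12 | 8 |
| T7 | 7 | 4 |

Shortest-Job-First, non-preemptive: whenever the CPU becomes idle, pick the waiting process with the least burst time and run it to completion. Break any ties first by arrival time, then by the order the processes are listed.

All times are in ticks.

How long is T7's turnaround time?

4

Schedule: | T4 0-5 | T1 5-6 | idle 6-7 | T7 7-11 | T3 11-18 | T5 18-24 | T2 24-32 | T6 32-40 |
Completion: T1=6  T2=32  T3=18  T4=5  T5=24  T6=40  T7=11
Turnaround(T7) = completion − arrival = 11 − 7 = 4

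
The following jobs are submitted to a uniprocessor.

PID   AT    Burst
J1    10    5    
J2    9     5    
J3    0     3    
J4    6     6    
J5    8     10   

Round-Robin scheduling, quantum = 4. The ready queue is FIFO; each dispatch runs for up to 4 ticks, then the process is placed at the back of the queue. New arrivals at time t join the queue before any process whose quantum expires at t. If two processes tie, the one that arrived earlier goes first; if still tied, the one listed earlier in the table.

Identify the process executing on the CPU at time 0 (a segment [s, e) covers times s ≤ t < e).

Schedule: | J3 0-3 | idle 3-6 | J4 6-10 | J5 10-14 | J2 14-18 | J1 18-22 | J4 22-24 | J5 24-28 | J2 28-29 | J1 29-30 | J5 30-32 |
Completion: J1=30  J2=29  J3=3  J4=24  J5=32
Turnaround (C−A): J1=20  J2=20  J3=3  J4=18  J5=24

J3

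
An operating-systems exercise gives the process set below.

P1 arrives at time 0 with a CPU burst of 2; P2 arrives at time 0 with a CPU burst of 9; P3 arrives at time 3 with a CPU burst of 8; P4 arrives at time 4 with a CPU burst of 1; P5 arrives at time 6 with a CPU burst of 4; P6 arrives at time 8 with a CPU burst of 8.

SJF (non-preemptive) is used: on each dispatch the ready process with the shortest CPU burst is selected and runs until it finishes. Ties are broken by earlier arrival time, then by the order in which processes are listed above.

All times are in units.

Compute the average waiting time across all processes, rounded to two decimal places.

7.33

Gantt: | P1 0-2 | P2 2-11 | P4 11-12 | P5 12-16 | P3 16-24 | P6 24-32 |
Completion: P1=2  P2=11  P3=24  P4=12  P5=16  P6=32
Waiting times: P1=0, P2=2, P3=13, P4=7, P5=6, P6=16
Average waiting = (0+2+13+7+6+16) / 6 = 44/6 = 7.33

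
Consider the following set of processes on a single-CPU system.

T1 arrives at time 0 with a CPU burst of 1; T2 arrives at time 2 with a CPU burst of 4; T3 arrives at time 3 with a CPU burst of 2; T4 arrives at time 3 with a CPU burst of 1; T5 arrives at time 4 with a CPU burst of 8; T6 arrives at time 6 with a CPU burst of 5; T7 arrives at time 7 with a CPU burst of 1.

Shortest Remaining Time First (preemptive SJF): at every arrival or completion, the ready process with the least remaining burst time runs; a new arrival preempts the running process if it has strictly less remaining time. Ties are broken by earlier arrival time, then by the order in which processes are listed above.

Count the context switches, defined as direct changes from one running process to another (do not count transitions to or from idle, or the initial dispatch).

Gantt: | T1 0-1 | idle 1-2 | T2 2-3 | T4 3-4 | T3 4-6 | T2 6-7 | T7 7-8 | T2 8-10 | T6 10-15 | T5 15-23 |
Completion: T1=1  T2=10  T3=6  T4=4  T5=23  T6=15  T7=8
Turnaround (C−A): T1=1  T2=8  T3=3  T4=1  T5=19  T6=9  T7=1

7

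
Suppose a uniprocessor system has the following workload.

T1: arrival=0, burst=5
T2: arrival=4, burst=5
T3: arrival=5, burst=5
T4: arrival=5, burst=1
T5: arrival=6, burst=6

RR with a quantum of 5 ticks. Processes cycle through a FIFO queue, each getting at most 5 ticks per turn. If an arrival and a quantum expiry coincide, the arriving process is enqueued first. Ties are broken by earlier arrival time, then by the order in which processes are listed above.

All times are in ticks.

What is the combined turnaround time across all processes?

48

Schedule: | T1 0-5 | T2 5-10 | T3 10-15 | T4 15-16 | T5 16-22 |
Completion: T1=5  T2=10  T3=15  T4=16  T5=22
Turnaround = completion − arrival: T1=5, T2=6, T3=10, T4=11, T5=16
Total turnaround = 5 + 6 + 10 + 11 + 16 = 48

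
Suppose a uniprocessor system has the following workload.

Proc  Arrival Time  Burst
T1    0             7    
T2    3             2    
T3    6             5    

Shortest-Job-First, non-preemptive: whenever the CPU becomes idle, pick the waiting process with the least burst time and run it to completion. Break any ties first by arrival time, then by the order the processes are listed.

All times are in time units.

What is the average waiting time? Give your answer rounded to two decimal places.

Gantt: | T1 0-7 | T2 7-9 | T3 9-14 |
Completion: T1=7  T2=9  T3=14
Turnaround (C−A): T1=7  T2=6  T3=8
Waiting times: T1=0, T2=4, T3=3
Average waiting = (0+4+3) / 3 = 7/3 = 2.33

2.33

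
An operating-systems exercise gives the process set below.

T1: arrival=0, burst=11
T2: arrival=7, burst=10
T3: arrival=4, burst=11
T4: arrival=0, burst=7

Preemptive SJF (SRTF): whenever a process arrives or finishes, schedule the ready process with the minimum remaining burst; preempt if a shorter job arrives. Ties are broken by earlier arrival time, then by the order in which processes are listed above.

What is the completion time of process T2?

Timeline: | T4 0-7 | T2 7-17 | T1 17-28 | T3 28-39 |
Completion: T1=28  T2=17  T3=39  T4=7

17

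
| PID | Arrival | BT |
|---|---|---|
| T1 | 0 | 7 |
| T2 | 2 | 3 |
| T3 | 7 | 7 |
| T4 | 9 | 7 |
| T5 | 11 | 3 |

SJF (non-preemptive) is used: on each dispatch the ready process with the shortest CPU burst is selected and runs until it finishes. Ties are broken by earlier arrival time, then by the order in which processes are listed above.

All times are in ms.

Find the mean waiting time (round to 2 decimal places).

5.00

Timeline: | T1 0-7 | T2 7-10 | T3 10-17 | T5 17-20 | T4 20-27 |
Completion: T1=7  T2=10  T3=17  T4=27  T5=20
Turnaround (C−A): T1=7  T2=8  T3=10  T4=18  T5=9
Waiting times: T1=0, T2=5, T3=3, T4=11, T5=6
Average waiting = (0+5+3+11+6) / 5 = 25/5 = 5.00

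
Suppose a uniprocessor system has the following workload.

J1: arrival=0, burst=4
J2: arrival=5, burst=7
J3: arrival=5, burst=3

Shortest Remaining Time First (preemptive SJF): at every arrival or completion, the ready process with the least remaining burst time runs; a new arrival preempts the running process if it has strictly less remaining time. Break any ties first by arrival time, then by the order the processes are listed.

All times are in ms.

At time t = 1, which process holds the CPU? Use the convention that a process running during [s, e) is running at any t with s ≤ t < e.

J1

Schedule: | J1 0-4 | idle 4-5 | J3 5-8 | J2 8-15 |
Completion: J1=4  J2=15  J3=8
Turnaround (C−A): J1=4  J2=10  J3=3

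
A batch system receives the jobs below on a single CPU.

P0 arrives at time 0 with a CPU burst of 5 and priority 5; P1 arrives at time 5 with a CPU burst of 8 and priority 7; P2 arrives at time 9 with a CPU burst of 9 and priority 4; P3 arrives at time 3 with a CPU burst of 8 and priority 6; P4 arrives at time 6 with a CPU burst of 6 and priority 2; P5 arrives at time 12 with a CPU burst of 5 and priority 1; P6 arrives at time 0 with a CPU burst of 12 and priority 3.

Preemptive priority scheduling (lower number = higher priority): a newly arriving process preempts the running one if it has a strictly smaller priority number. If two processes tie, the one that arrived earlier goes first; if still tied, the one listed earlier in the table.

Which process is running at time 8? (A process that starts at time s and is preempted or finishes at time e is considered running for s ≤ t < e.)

Schedule: | P6 0-6 | P4 6-12 | P5 12-17 | P6 17-23 | P2 23-32 | P0 32-37 | P3 37-45 | P1 45-53 |
Completion: P0=37  P1=53  P2=32  P3=45  P4=12  P5=17  P6=23
Turnaround (C−A): P0=37  P1=48  P2=23  P3=42  P4=6  P5=5  P6=23

P4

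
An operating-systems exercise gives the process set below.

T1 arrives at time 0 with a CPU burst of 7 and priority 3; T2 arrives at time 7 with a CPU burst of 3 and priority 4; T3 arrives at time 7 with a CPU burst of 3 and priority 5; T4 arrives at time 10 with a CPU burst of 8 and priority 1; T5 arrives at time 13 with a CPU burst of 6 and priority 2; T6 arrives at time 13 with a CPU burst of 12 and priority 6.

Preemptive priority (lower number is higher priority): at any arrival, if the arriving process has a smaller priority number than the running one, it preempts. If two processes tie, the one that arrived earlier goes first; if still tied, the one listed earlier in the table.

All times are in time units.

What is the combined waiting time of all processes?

Timeline: | T1 0-7 | T2 7-10 | T4 10-18 | T5 18-24 | T3 24-27 | T6 27-39 |
Completion: T1=7  T2=10  T3=27  T4=18  T5=24  T6=39
Turnaround (C−A): T1=7  T2=3  T3=20  T4=8  T5=11  T6=26
Waiting = turnaround − burst: T1=0, T2=0, T3=17, T4=0, T5=5, T6=14
Total waiting = 0 + 0 + 17 + 0 + 5 + 14 = 36

36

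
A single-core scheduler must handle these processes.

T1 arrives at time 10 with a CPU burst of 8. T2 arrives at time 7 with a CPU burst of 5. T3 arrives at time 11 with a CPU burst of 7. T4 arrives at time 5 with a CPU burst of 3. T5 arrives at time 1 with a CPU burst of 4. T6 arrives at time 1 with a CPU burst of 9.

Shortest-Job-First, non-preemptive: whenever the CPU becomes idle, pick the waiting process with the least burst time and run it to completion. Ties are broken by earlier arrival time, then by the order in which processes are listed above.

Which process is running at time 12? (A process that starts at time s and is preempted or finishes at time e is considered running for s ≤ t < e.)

T2

Timeline: | idle 0-1 | T5 1-5 | T4 5-8 | T2 8-13 | T3 13-20 | T1 20-28 | T6 28-37 |
Completion: T1=28  T2=13  T3=20  T4=8  T5=5  T6=37
Turnaround (C−A): T1=18  T2=6  T3=9  T4=3  T5=4  T6=36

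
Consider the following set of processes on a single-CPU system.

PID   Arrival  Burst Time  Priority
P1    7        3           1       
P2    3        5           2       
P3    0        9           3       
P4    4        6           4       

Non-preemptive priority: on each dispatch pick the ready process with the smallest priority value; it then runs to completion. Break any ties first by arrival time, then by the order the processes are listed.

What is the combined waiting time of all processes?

24

Gantt: | P3 0-9 | P1 9-12 | P2 12-17 | P4 17-23 |
Completion: P1=12  P2=17  P3=9  P4=23
Turnaround (C−A): P1=5  P2=14  P3=9  P4=19
Waiting = turnaround − burst: P1=2, P2=9, P3=0, P4=13
Total waiting = 2 + 9 + 0 + 13 = 24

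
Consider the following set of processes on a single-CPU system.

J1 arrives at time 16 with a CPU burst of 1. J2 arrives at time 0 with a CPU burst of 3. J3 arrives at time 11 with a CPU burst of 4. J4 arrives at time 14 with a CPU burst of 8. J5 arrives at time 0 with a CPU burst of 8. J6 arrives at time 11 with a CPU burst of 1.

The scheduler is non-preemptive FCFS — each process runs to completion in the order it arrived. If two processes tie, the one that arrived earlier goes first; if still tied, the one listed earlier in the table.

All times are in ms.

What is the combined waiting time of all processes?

Schedule: | J2 0-3 | J5 3-11 | J3 11-15 | J6 15-16 | J4 16-24 | J1 24-25 |
Completion: J1=25  J2=3  J3=15  J4=24  J5=11  J6=16
Turnaround (C−A): J1=9  J2=3  J3=4  J4=10  J5=11  J6=5
Waiting = turnaround − burst: J1=8, J2=0, J3=0, J4=2, J5=3, J6=4
Total waiting = 8 + 0 + 0 + 2 + 3 + 4 = 17

17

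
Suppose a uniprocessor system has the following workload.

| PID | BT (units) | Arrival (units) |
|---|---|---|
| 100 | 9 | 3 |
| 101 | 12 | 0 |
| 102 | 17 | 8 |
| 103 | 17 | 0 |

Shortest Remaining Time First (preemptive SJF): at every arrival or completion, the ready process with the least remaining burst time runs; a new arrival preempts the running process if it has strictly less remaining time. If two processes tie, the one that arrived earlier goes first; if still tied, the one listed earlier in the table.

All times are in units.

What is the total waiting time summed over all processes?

60

Schedule: | 101 0-12 | 100 12-21 | 103 21-38 | 102 38-55 |
Completion: 100=21  101=12  102=55  103=38
Turnaround (C−A): 100=18  101=12  102=47  103=38
Waiting = turnaround − burst: 100=9, 101=0, 102=30, 103=21
Total waiting = 9 + 0 + 30 + 21 = 60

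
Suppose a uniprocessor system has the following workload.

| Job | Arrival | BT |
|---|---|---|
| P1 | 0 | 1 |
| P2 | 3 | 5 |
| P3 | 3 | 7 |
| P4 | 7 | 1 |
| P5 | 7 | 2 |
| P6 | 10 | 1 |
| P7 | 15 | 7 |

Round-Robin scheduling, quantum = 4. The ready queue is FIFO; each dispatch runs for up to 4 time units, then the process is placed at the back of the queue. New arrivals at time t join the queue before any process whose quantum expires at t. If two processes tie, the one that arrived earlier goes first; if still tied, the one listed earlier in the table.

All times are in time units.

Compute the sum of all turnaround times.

58

Timeline: | P1 0-1 | idle 1-3 | P2 3-7 | P3 7-11 | P4 11-12 | P5 12-14 | P2 14-15 | P6 15-16 | P3 16-19 | P7 19-26 |
Completion: P1=1  P2=15  P3=19  P4=12  P5=14  P6=16  P7=26
Turnaround = completion − arrival: P1=1, P2=12, P3=16, P4=5, P5=7, P6=6, P7=11
Total turnaround = 1 + 12 + 16 + 5 + 7 + 6 + 11 = 58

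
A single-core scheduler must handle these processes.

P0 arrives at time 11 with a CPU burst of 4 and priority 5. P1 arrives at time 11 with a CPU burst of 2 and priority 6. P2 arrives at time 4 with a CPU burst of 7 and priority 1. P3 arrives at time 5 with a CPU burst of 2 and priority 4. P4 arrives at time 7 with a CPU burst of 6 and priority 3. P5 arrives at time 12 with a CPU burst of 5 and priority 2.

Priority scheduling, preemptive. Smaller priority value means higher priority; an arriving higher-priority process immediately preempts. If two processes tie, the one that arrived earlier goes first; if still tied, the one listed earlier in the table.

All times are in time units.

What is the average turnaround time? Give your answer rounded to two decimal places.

13.67

Gantt: | idle 0-4 | P2 4-11 | P4 11-12 | P5 12-17 | P4 17-22 | P3 22-24 | P0 24-28 | P1 28-30 |
Completion: P0=28  P1=30  P2=11  P3=24  P4=22  P5=17
Turnaround times: P0=17, P1=19, P2=7, P3=19, P4=15, P5=5
Average turnaround = (17+19+7+19+15+5) / 6 = 82/6 = 13.67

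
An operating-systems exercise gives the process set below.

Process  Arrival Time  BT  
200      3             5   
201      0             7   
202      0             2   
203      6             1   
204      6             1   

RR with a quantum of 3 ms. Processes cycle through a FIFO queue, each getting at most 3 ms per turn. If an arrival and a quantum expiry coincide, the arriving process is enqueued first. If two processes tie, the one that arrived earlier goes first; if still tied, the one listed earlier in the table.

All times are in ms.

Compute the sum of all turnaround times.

46

Schedule: | 201 0-3 | 202 3-5 | 200 5-8 | 201 8-11 | 203 11-12 | 204 12-13 | 200 13-15 | 201 15-16 |
Completion: 200=15  201=16  202=5  203=12  204=13
Turnaround (C−A): 200=12  201=16  202=5  203=6  204=7
Turnaround = completion − arrival: 200=12, 201=16, 202=5, 203=6, 204=7
Total turnaround = 12 + 16 + 5 + 6 + 7 = 46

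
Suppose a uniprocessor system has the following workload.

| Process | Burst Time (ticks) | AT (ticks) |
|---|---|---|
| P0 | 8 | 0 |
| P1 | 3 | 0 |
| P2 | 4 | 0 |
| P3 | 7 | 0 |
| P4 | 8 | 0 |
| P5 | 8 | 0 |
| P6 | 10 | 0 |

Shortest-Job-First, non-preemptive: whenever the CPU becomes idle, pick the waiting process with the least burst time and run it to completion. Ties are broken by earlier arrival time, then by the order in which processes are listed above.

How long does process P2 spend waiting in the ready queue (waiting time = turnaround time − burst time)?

3

Gantt: | P1 0-3 | P2 3-7 | P3 7-14 | P0 14-22 | P4 22-30 | P5 30-38 | P6 38-48 |
Completion: P0=22  P1=3  P2=7  P3=14  P4=30  P5=38  P6=48
Waiting(P2) = turnaround − burst = 7 − 4 = 3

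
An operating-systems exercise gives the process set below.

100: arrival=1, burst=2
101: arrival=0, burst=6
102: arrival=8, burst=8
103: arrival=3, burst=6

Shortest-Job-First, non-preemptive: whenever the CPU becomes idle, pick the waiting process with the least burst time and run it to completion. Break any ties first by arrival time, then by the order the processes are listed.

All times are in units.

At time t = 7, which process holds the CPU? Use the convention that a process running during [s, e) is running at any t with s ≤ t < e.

Gantt: | 101 0-6 | 100 6-8 | 103 8-14 | 102 14-22 |
Completion: 100=8  101=6  102=22  103=14
Turnaround (C−A): 100=7  101=6  102=14  103=11

100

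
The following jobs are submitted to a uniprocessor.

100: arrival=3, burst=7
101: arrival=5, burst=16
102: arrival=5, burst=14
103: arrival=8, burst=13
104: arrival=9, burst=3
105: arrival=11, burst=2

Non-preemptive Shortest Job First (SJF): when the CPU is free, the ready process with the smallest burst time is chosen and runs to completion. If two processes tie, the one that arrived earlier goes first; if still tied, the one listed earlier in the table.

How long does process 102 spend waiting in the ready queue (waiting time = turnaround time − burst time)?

Schedule: | idle 0-3 | 100 3-10 | 104 10-13 | 105 13-15 | 103 15-28 | 102 28-42 | 101 42-58 |
Completion: 100=10  101=58  102=42  103=28  104=13  105=15
Turnaround (C−A): 100=7  101=53  102=37  103=20  104=4  105=4
Waiting(102) = turnaround − burst = 37 − 14 = 23

23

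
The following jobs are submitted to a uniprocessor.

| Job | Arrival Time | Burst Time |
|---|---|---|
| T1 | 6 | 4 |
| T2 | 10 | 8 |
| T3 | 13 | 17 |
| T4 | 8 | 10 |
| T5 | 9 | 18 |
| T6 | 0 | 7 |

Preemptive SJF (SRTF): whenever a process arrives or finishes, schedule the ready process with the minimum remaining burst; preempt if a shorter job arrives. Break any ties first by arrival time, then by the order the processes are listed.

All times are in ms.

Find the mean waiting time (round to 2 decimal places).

Schedule: | T6 0-7 | T1 7-11 | T2 11-19 | T4 19-29 | T3 29-46 | T5 46-64 |
Completion: T1=11  T2=19  T3=46  T4=29  T5=64  T6=7
Waiting times: T1=1, T2=1, T3=16, T4=11, T5=37, T6=0
Average waiting = (1+1+16+11+37+0) / 6 = 66/6 = 11.00

11.00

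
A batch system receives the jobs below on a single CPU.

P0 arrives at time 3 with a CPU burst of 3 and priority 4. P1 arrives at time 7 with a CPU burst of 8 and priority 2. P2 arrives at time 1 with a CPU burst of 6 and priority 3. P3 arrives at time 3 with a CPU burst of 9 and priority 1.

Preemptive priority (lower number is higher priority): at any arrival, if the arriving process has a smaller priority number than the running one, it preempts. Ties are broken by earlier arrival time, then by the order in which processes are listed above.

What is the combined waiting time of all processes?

Gantt: | idle 0-1 | P2 1-3 | P3 3-12 | P1 12-20 | P2 20-24 | P0 24-27 |
Completion: P0=27  P1=20  P2=24  P3=12
Turnaround (C−A): P0=24  P1=13  P2=23  P3=9
Waiting = turnaround − burst: P0=21, P1=5, P2=17, P3=0
Total waiting = 21 + 5 + 17 + 0 = 43

43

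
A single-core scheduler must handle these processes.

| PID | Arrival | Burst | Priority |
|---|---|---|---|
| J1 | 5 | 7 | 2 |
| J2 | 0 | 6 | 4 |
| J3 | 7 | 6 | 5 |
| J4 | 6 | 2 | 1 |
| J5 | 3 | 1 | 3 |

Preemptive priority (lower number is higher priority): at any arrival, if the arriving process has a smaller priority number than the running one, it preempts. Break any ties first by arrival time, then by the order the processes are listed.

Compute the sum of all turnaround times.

Schedule: | J2 0-3 | J5 3-4 | J2 4-5 | J1 5-6 | J4 6-8 | J1 8-14 | J2 14-16 | J3 16-22 |
Completion: J1=14  J2=16  J3=22  J4=8  J5=4
Turnaround (C−A): J1=9  J2=16  J3=15  J4=2  J5=1
Turnaround = completion − arrival: J1=9, J2=16, J3=15, J4=2, J5=1
Total turnaround = 9 + 16 + 15 + 2 + 1 = 43

43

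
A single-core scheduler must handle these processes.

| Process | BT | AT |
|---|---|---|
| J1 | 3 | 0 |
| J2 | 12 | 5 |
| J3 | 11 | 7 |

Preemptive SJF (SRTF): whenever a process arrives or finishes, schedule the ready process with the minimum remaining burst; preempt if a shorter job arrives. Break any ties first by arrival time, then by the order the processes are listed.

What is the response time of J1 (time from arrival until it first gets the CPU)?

Timeline: | J1 0-3 | idle 3-5 | J2 5-17 | J3 17-28 |
Completion: J1=3  J2=17  J3=28
Turnaround (C−A): J1=3  J2=12  J3=21
Response(J1) = first start − arrival = 0 − 0 = 0

0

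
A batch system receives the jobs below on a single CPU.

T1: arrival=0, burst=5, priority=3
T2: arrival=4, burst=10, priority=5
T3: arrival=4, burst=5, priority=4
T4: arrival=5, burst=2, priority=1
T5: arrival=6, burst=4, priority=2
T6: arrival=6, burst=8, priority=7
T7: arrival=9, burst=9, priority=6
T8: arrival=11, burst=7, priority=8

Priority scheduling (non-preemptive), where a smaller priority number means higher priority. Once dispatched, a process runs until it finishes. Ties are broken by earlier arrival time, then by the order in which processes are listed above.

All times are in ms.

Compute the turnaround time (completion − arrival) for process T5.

Timeline: | T1 0-5 | T4 5-7 | T5 7-11 | T3 11-16 | T2 16-26 | T7 26-35 | T6 35-43 | T8 43-50 |
Completion: T1=5  T2=26  T3=16  T4=7  T5=11  T6=43  T7=35  T8=50
Turnaround (C−A): T1=5  T2=22  T3=12  T4=2  T5=5  T6=37  T7=26  T8=39
Turnaround(T5) = completion − arrival = 11 − 6 = 5

5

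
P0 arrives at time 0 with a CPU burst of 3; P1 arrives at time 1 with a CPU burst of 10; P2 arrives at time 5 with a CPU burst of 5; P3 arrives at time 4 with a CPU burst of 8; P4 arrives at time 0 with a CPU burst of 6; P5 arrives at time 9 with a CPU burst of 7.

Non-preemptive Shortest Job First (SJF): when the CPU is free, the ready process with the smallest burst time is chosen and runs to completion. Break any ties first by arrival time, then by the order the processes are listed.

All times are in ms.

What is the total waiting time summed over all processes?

57

Schedule: | P0 0-3 | P4 3-9 | P2 9-14 | P5 14-21 | P3 21-29 | P1 29-39 |
Completion: P0=3  P1=39  P2=14  P3=29  P4=9  P5=21
Waiting = turnaround − burst: P0=0, P1=28, P2=4, P3=17, P4=3, P5=5
Total waiting = 0 + 28 + 4 + 17 + 3 + 5 = 57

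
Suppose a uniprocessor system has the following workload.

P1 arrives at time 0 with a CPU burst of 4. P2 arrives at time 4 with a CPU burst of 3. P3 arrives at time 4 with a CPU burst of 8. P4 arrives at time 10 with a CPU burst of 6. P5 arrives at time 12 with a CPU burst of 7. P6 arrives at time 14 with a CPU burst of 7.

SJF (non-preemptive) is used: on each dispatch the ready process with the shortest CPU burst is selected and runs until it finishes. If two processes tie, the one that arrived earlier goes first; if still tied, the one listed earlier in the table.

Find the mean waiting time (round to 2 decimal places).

Gantt: | P1 0-4 | P2 4-7 | P3 7-15 | P4 15-21 | P5 21-28 | P6 28-35 |
Completion: P1=4  P2=7  P3=15  P4=21  P5=28  P6=35
Turnaround (C−A): P1=4  P2=3  P3=11  P4=11  P5=16  P6=21
Waiting times: P1=0, P2=0, P3=3, P4=5, P5=9, P6=14
Average waiting = (0+0+3+5+9+14) / 6 = 31/6 = 5.17

5.17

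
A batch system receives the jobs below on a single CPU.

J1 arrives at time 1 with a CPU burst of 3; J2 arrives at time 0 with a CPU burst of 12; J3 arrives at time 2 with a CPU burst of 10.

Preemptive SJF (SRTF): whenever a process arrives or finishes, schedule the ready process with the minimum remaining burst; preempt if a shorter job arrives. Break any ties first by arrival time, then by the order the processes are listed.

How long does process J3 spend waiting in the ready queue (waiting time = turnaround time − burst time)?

2

Gantt: | J2 0-1 | J1 1-4 | J3 4-14 | J2 14-25 |
Completion: J1=4  J2=25  J3=14
Waiting(J3) = turnaround − burst = 12 − 10 = 2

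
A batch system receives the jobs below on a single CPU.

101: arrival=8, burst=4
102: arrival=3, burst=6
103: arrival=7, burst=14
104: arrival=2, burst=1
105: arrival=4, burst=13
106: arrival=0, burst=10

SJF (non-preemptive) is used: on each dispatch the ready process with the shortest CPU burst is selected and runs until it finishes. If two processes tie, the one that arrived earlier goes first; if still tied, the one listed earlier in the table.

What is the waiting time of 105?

Timeline: | 106 0-10 | 104 10-11 | 101 11-15 | 102 15-21 | 105 21-34 | 103 34-48 |
Completion: 101=15  102=21  103=48  104=11  105=34  106=10
Turnaround (C−A): 101=7  102=18  103=41  104=9  105=30  106=10
Waiting(105) = turnaround − burst = 30 − 13 = 17

17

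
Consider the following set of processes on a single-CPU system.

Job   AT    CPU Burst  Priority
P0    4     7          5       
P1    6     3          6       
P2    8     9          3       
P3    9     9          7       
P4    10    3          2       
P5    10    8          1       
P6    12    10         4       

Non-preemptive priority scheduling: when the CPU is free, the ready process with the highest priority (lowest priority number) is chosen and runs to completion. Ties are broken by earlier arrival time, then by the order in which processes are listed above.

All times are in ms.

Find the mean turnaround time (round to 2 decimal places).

Gantt: | idle 0-4 | P0 4-11 | P5 11-19 | P4 19-22 | P2 22-31 | P6 31-41 | P1 41-44 | P3 44-53 |
Completion: P0=11  P1=44  P2=31  P3=53  P4=22  P5=19  P6=41
Turnaround (C−A): P0=7  P1=38  P2=23  P3=44  P4=12  P5=9  P6=29
Turnaround times: P0=7, P1=38, P2=23, P3=44, P4=12, P5=9, P6=29
Average turnaround = (7+38+23+44+12+9+29) / 7 = 162/7 = 23.14

23.14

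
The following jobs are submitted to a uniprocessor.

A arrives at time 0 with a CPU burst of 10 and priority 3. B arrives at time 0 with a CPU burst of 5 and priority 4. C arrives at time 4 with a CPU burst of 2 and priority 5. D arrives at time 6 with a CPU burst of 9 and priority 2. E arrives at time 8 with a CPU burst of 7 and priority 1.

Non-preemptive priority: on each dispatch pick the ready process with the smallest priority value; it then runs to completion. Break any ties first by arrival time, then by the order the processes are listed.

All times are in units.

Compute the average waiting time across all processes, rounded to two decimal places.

Gantt: | A 0-10 | E 10-17 | D 17-26 | B 26-31 | C 31-33 |
Completion: A=10  B=31  C=33  D=26  E=17
Waiting times: A=0, B=26, C=27, D=11, E=2
Average waiting = (0+26+27+11+2) / 5 = 66/5 = 13.20

13.20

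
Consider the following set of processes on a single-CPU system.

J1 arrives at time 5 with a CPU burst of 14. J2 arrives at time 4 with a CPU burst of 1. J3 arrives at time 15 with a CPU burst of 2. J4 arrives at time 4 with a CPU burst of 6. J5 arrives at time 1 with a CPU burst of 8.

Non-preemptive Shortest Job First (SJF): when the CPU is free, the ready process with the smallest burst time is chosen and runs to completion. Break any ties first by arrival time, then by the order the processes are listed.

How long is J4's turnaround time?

12

Schedule: | idle 0-1 | J5 1-9 | J2 9-10 | J4 10-16 | J3 16-18 | J1 18-32 |
Completion: J1=32  J2=10  J3=18  J4=16  J5=9
Turnaround(J4) = completion − arrival = 16 − 4 = 12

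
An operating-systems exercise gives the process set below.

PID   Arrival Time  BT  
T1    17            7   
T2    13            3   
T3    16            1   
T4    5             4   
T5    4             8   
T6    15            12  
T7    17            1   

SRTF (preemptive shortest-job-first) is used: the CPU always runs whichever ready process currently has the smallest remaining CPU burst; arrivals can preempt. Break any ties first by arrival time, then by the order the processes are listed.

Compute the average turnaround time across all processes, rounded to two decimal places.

Gantt: | idle 0-4 | T5 4-5 | T4 5-9 | T5 9-16 | T3 16-17 | T7 17-18 | T2 18-21 | T1 21-28 | T6 28-40 |
Completion: T1=28  T2=21  T3=17  T4=9  T5=16  T6=40  T7=18
Turnaround times: T1=11, T2=8, T3=1, T4=4, T5=12, T6=25, T7=1
Average turnaround = (11+8+1+4+12+25+1) / 7 = 62/7 = 8.86

8.86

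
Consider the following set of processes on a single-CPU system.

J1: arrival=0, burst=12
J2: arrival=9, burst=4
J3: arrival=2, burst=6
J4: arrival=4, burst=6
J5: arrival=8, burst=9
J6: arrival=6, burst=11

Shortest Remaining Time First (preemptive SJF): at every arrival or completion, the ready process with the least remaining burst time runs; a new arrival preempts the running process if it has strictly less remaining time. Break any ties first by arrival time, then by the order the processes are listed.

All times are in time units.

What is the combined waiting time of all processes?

74

Gantt: | J1 0-2 | J3 2-8 | J4 8-9 | J2 9-13 | J4 13-18 | J5 18-27 | J1 27-37 | J6 37-48 |
Completion: J1=37  J2=13  J3=8  J4=18  J5=27  J6=48
Waiting = turnaround − burst: J1=25, J2=0, J3=0, J4=8, J5=10, J6=31
Total waiting = 25 + 0 + 0 + 8 + 10 + 31 = 74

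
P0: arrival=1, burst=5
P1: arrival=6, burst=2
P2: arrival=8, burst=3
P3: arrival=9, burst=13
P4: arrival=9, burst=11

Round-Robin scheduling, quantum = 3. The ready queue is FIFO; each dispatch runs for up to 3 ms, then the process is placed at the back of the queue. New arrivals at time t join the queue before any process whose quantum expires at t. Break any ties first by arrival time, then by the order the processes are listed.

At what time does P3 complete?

35

Gantt: | idle 0-1 | P0 1-6 | P1 6-8 | P2 8-11 | P3 11-14 | P4 14-17 | P3 17-20 | P4 20-23 | P3 23-26 | P4 26-29 | P3 29-32 | P4 32-34 | P3 34-35 |
Completion: P0=6  P1=8  P2=11  P3=35  P4=34
Turnaround (C−A): P0=5  P1=2  P2=3  P3=26  P4=25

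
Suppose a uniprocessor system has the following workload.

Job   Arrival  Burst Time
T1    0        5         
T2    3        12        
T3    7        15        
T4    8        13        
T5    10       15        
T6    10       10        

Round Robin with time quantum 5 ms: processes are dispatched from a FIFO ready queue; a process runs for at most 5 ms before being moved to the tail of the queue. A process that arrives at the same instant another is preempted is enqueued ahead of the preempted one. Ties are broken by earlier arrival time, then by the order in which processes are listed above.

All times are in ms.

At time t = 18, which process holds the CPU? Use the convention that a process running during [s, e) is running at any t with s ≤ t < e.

T4

Schedule: | T1 0-5 | T2 5-10 | T3 10-15 | T4 15-20 | T5 20-25 | T6 25-30 | T2 30-35 | T3 35-40 | T4 40-45 | T5 45-50 | T6 50-55 | T2 55-57 | T3 57-62 | T4 62-65 | T5 65-70 |
Completion: T1=5  T2=57  T3=62  T4=65  T5=70  T6=55
Turnaround (C−A): T1=5  T2=54  T3=55  T4=57  T5=60  T6=45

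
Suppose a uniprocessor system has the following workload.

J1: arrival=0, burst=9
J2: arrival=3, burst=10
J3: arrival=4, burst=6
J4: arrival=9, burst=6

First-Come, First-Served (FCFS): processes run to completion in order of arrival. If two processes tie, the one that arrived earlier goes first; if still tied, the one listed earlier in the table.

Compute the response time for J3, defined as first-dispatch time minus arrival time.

Gantt: | J1 0-9 | J2 9-19 | J3 19-25 | J4 25-31 |
Completion: J1=9  J2=19  J3=25  J4=31
Response(J3) = first start − arrival = 19 − 4 = 15

15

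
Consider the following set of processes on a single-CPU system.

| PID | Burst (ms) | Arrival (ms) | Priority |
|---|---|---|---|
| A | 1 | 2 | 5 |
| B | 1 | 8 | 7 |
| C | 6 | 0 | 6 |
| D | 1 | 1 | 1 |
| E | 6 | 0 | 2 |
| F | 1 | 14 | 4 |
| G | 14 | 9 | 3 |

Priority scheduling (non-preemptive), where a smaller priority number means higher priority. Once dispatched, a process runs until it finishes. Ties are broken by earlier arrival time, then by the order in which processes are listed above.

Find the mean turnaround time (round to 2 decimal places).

12.57

Schedule: | E 0-6 | D 6-7 | A 7-8 | C 8-14 | G 14-28 | F 28-29 | B 29-30 |
Completion: A=8  B=30  C=14  D=7  E=6  F=29  G=28
Turnaround times: A=6, B=22, C=14, D=6, E=6, F=15, G=19
Average turnaround = (6+22+14+6+6+15+19) / 7 = 88/7 = 12.57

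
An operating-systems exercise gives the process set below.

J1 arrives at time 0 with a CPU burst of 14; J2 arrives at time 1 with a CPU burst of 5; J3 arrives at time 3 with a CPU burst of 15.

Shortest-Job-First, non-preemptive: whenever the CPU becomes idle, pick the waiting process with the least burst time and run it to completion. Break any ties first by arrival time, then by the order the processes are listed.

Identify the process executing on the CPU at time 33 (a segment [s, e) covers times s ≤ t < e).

Gantt: | J1 0-14 | J2 14-19 | J3 19-34 |
Completion: J1=14  J2=19  J3=34

J3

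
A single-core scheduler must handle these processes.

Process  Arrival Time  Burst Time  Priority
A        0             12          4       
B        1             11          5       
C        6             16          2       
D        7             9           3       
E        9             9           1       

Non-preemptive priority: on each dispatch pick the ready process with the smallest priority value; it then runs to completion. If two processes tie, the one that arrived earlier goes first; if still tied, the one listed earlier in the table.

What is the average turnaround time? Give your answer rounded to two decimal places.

30.00

Gantt: | A 0-12 | E 12-21 | C 21-37 | D 37-46 | B 46-57 |
Completion: A=12  B=57  C=37  D=46  E=21
Turnaround (C−A): A=12  B=56  C=31  D=39  E=12
Turnaround times: A=12, B=56, C=31, D=39, E=12
Average turnaround = (12+56+31+39+12) / 5 = 150/5 = 30.00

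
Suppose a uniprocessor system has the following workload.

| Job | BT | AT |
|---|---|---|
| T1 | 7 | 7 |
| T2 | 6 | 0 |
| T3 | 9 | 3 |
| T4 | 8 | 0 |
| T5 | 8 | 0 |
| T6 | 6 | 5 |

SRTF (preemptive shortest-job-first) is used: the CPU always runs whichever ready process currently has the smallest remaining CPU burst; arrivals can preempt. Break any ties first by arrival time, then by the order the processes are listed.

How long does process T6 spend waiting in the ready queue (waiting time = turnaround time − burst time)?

1

Gantt: | T2 0-6 | T6 6-12 | T1 12-19 | T4 19-27 | T5 27-35 | T3 35-44 |
Completion: T1=19  T2=6  T3=44  T4=27  T5=35  T6=12
Turnaround (C−A): T1=12  T2=6  T3=41  T4=27  T5=35  T6=7
Waiting(T6) = turnaround − burst = 7 − 6 = 1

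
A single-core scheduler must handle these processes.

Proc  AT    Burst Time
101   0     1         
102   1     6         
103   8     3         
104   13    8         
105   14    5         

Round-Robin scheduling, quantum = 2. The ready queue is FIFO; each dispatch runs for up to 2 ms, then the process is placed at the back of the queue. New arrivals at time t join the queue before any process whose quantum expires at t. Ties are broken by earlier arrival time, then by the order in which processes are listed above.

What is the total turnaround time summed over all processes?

33

Timeline: | 101 0-1 | 102 1-7 | idle 7-8 | 103 8-11 | idle 11-13 | 104 13-15 | 105 15-17 | 104 17-19 | 105 19-21 | 104 21-23 | 105 23-24 | 104 24-26 |
Completion: 101=1  102=7  103=11  104=26  105=24
Turnaround (C−A): 101=1  102=6  103=3  104=13  105=10
Turnaround = completion − arrival: 101=1, 102=6, 103=3, 104=13, 105=10
Total turnaround = 1 + 6 + 3 + 13 + 10 = 33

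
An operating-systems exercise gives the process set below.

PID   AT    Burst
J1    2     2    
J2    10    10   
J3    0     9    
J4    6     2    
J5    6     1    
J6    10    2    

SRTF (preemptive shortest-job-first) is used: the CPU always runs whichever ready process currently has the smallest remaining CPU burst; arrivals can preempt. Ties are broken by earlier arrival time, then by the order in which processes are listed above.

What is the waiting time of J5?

0

Schedule: | J3 0-2 | J1 2-4 | J3 4-6 | J5 6-7 | J4 7-9 | J3 9-10 | J6 10-12 | J3 12-16 | J2 16-26 |
Completion: J1=4  J2=26  J3=16  J4=9  J5=7  J6=12
Turnaround (C−A): J1=2  J2=16  J3=16  J4=3  J5=1  J6=2
Waiting(J5) = turnaround − burst = 1 − 1 = 0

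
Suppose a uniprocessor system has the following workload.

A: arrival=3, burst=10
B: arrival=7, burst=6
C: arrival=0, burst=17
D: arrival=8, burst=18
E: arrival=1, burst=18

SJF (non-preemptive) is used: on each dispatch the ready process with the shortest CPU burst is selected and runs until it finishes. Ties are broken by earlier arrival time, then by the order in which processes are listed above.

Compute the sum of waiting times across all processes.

105

Schedule: | C 0-17 | B 17-23 | A 23-33 | E 33-51 | D 51-69 |
Completion: A=33  B=23  C=17  D=69  E=51
Turnaround (C−A): A=30  B=16  C=17  D=61  E=50
Waiting = turnaround − burst: A=20, B=10, C=0, D=43, E=32
Total waiting = 20 + 10 + 0 + 43 + 32 = 105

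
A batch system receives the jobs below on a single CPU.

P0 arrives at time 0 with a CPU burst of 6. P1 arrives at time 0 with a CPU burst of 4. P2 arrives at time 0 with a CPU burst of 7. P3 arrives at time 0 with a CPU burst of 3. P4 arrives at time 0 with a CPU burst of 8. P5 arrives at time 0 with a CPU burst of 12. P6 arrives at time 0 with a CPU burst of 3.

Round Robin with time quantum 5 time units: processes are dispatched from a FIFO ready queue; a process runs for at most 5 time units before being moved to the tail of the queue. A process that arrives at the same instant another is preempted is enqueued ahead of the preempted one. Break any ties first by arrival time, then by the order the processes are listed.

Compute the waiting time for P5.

Gantt: | P0 0-5 | P1 5-9 | P2 9-14 | P3 14-17 | P4 17-22 | P5 22-27 | P6 27-30 | P0 30-31 | P2 31-33 | P4 33-36 | P5 36-43 |
Completion: P0=31  P1=9  P2=33  P3=17  P4=36  P5=43  P6=30
Turnaround (C−A): P0=31  P1=9  P2=33  P3=17  P4=36  P5=43  P6=30
Waiting(P5) = turnaround − burst = 43 − 12 = 31

31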